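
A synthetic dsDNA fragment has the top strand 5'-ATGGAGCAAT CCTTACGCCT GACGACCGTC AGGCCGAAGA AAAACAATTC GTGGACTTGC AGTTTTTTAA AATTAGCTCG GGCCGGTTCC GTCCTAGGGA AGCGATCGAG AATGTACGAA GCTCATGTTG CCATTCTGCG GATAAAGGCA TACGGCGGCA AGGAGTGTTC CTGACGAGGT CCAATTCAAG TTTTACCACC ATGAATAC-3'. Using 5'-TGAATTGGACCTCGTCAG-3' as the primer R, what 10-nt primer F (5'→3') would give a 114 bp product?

5'-AGCTCGGGCC-3'

The reverse primer's reverse complement CTGACGAGGTCCAATTCA matches the template at positions 171–188, so the product ends at position 188.
A 114 bp product then starts at position 188 − 114 + 1 = 75.
The forward primer is identical to the top strand there: AGCTCGGGCC.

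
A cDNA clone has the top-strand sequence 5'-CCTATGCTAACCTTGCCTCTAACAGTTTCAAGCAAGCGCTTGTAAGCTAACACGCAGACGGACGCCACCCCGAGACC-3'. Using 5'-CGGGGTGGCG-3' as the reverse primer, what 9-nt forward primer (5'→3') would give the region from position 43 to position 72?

5'-TAAGCTAAC-3'

The reverse primer's reverse complement CGCCACCCCG matches the template at positions 63–72; the product starts at position 43.
The forward primer is identical to the top strand over positions 43–51: TAAGCTAAC.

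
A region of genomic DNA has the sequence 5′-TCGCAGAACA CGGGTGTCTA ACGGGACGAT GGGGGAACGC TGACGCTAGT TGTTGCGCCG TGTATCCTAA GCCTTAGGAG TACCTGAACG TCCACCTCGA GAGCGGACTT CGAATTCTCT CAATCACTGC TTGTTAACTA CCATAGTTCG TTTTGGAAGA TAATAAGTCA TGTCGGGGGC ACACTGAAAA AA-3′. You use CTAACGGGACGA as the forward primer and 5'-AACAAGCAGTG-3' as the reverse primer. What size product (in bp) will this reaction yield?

Scanning the template, CTAACGGGACGA occurs at positions 18–29; this primer anneals to the bottom strand there with its 3' end pointing downstream.
Reverse complement of the reverse primer: CACTGCTTGTT. This occurs on the top strand at positions 125–135.
The product runs from position 18 to position 135, so its length is 135 − 18 + 1 = 118 bp.

118 bp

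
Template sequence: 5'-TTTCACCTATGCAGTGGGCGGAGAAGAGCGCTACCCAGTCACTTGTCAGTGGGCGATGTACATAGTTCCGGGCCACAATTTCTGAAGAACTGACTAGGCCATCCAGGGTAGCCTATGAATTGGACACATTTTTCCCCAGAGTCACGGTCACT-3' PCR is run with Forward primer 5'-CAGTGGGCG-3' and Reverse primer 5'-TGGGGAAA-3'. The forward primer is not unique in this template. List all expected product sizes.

127 bp, 92 bp

The forward primer CAGTGGGCG matches the top strand at positions 12–20, 47–55.
The reverse primer's reverse complement is TTTCCCCA, matching at positions 131–138.
Each forward site pairs with the reverse site to give a product ending at position 138: sizes 127, 92 bp.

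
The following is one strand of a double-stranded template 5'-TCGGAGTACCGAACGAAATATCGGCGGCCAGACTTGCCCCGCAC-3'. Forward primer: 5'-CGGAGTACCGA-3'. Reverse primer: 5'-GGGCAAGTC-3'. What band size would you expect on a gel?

Forward primer CGGAGTACCGA is found on the top strand at positions 2–12.
Reverse complement of the reverse primer: GACTTGCCC. This occurs on the top strand at positions 31–39.
Amplicon spans positions 2–39: 38 bp.

38 bp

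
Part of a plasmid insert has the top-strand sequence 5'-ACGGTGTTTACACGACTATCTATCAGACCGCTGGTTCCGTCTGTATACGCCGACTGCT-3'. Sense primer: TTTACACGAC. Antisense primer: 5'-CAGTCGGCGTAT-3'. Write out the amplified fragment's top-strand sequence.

5'-TTTACACGACTATCTATCAGACCGCTGGTTCCGTCTGTATACGCCGACTG-3'

The forward primer matches the template at positions 7–16.
Taking the reverse complement of CAGTCGGCGTAT gives ATACGCCGACTG, found at positions 45–56 on the template; the primer anneals here to the top strand with its 3' end pointing upstream.
The product is the template from position 7 through 56 (50 bp).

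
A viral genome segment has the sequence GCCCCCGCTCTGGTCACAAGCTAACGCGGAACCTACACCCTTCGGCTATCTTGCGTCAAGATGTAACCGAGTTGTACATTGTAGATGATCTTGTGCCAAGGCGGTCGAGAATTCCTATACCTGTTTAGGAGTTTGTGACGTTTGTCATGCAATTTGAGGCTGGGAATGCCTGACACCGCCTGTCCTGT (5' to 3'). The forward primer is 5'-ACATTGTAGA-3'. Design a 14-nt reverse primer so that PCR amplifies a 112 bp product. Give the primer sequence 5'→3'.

The forward primer binds at positions 76–85, so a 112 bp product ends at position 76 + 112 − 1 = 187.
The reverse primer anneals to the top strand over positions 174–187, i.e. to CACCGCCTGTCCTG.
Its sequence written 5'→3' is the reverse complement: CAGGACAGGCGGTG.

5'-CAGGACAGGCGGTG-3'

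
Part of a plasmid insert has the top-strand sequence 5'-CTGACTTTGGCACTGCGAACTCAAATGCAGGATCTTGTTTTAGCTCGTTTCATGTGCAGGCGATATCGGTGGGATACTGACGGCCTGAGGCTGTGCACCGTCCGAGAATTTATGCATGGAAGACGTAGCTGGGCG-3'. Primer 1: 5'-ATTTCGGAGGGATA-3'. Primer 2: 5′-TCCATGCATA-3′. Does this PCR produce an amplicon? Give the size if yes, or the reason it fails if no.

Primer 1 (ATTTCGGAGGGATA) does not match the top strand, and its reverse complement TATCCCTCCGAAAT does not match either.
With no annealing site for primer 1, no amplification occurs.

No product — primer 1 has no binding site in the template.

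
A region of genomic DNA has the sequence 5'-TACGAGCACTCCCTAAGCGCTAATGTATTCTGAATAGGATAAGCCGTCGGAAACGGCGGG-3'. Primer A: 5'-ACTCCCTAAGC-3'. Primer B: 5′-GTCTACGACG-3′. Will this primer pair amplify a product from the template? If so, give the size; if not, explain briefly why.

Primer B (GTCTACGACG) does not match the top strand, and its reverse complement CGTCGTAGAC does not match either.
With no annealing site for primer B, no amplification occurs.

No product — primer B has no binding site in the template.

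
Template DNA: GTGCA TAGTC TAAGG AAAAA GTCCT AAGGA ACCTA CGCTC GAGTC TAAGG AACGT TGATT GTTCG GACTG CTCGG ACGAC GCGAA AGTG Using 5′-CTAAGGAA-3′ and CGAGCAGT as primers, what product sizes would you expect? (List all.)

The forward primer CTAAGGAA matches the top strand at positions 10–17, 24–31, 45–52.
The reverse primer's reverse complement is ACTGCTCG, matching at positions 67–74.
Each forward site pairs with the reverse site to give a product ending at position 74: sizes 65, 51, 30 bp.

65 bp, 51 bp, 30 bp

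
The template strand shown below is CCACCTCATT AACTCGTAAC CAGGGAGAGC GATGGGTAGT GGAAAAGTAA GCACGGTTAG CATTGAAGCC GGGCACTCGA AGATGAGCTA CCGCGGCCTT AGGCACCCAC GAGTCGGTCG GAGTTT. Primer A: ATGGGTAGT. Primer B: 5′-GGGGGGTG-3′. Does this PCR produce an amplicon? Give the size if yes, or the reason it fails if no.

No product — primer B has no binding site in the template.

Primer B (GGGGGGTG) does not match the top strand, and its reverse complement CACCCCCC does not match either.
With no annealing site for primer B, no amplification occurs.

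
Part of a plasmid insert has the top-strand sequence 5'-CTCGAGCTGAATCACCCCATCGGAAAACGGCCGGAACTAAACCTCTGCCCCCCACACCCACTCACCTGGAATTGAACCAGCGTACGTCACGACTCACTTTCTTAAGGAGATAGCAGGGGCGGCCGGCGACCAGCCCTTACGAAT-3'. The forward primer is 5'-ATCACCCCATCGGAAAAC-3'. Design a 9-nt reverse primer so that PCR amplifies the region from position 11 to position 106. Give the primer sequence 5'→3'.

5'-CTTAAGAAA-3'

The product's 3' end on the top strand is position 106.
The reverse primer anneals to the top strand over positions 98–106, i.e. to TTTCTTAAG.
Its sequence written 5'→3' is the reverse complement: CTTAAGAAA.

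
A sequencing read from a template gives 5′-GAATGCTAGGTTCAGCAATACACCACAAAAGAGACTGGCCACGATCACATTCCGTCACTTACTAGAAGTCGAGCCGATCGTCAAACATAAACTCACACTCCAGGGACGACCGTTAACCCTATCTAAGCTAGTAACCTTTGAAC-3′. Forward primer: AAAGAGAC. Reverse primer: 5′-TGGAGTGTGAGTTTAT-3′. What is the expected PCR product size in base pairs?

Forward primer AAAGAGAC is found on the top strand at positions 28–35.
Reverse complement of the reverse primer: ATAAACTCACACTCCA. This occurs on the top strand at positions 87–102.
Product length = (reverse-primer end) − (forward-primer start) + 1 = 102 − 28 + 1 = 75 bp.

75 bp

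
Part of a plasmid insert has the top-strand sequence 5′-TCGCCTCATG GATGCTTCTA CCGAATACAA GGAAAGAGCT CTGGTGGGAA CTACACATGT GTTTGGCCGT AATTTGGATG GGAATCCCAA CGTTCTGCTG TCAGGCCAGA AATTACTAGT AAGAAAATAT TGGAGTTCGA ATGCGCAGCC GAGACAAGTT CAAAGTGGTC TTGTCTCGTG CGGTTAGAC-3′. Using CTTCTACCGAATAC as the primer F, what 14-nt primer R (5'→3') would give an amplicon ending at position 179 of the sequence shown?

The forward primer binds at positions 15–28; the product's 3' end on the top strand is position 179.
The reverse primer anneals to the top strand over positions 166–179, i.e. to TGGTCTTGTCTCGT.
Its sequence written 5'→3' is the reverse complement: ACGAGACAAGACCA.

5'-ACGAGACAAGACCA-3'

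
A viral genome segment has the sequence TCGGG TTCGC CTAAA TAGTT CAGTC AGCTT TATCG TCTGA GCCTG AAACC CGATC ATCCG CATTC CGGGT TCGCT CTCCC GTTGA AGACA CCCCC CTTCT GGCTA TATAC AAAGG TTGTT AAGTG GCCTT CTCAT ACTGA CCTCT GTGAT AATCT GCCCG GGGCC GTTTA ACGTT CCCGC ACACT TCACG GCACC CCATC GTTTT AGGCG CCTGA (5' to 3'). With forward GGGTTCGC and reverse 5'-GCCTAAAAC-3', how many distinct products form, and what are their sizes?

Two products: 207 bp, 143 bp

The forward primer GGGTTCGC matches the top strand at positions 3–10, 67–74.
The reverse primer's reverse complement is GTTTTAGGC, matching at positions 201–209.
Each forward site pairs with the reverse site to give a product ending at position 209: sizes 207, 143 bp.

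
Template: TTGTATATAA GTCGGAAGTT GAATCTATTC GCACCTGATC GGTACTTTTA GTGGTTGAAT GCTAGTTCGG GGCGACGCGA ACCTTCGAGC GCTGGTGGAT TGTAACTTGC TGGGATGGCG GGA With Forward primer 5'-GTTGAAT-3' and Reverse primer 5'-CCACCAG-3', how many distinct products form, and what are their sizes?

Two products: 81 bp, 45 bp

The forward primer GTTGAAT matches the top strand at positions 18–24, 54–60.
The reverse primer's reverse complement is CTGGTGG, matching at positions 92–98.
Each forward site pairs with the reverse site to give a product ending at position 98: sizes 81, 45 bp.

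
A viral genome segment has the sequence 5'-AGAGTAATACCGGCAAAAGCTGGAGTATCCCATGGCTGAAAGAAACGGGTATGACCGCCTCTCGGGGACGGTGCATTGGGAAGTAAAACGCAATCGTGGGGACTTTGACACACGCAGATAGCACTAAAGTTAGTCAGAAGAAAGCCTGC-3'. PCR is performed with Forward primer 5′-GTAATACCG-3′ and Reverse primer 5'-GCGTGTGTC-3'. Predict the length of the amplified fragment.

Forward primer GTAATACCG is found on the top strand at positions 4–12.
Taking the reverse complement of GCGTGTGTC gives GACACACGC, found at positions 107–115 on the template; the primer anneals here to the top strand with its 3' end pointing upstream.
Amplicon spans positions 4–115: 112 bp.

112 bp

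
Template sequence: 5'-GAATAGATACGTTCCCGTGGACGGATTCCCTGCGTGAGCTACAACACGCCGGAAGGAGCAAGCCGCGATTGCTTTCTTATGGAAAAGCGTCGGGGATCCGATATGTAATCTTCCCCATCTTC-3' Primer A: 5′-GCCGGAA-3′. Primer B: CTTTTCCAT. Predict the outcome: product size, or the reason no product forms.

Primer A (GCCGGAA) matches the top strand at positions 48–54; it acts as a forward primer.
Primer B's reverse complement is ATGGAAAAG, matching the top strand at positions 79–87; it acts as a reverse primer.
The 3' ends face each other across positions 48–87, giving a 40 bp product.

Yes — a 40 bp product.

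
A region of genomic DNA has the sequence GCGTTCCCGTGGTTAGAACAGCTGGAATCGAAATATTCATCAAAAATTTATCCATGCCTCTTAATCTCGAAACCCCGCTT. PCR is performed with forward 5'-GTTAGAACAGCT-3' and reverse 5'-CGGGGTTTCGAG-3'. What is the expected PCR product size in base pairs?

The forward primer matches the template at positions 12–23.
Reverse complement of the reverse primer: CTCGAAACCCCG. This occurs on the top strand at positions 66–77.
The product runs from position 12 to position 77, so its length is 77 − 12 + 1 = 66 bp.

66 bp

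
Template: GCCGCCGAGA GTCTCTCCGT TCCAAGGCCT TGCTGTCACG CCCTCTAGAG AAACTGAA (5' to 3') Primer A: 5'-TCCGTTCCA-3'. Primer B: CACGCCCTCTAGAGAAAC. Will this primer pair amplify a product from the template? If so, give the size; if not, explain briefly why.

Primer A (TCCGTTCCA) matches the top strand at positions 16–24 (3' end points downstream).
Primer B (CACGCCCTCTAGAGAAAC) also matches the top strand directly, at positions 37–54 — its reverse complement GTTTCTCTAGAGGGCGTG is not present.
Both primers anneal to the bottom strand with 3' ends pointing the same way, so neither can prime synthesis back toward the other.

No product — both primers anneal to the same strand and extend in the same direction.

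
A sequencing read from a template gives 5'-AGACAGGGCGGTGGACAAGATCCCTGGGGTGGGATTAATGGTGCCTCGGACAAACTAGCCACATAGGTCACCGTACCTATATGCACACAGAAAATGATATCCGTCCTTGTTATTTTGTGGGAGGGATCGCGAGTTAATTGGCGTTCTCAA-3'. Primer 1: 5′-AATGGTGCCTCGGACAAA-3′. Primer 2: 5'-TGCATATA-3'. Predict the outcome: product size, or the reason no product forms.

Primer 1 (AATGGTGCCTCGGACAAA) matches the top strand at positions 37–54; it acts as a forward primer.
Primer 2's reverse complement is TATATGCA, matching the top strand at positions 78–85; it acts as a reverse primer.
The 3' ends face each other across positions 37–85, giving a 49 bp product.

Yes — a 49 bp product.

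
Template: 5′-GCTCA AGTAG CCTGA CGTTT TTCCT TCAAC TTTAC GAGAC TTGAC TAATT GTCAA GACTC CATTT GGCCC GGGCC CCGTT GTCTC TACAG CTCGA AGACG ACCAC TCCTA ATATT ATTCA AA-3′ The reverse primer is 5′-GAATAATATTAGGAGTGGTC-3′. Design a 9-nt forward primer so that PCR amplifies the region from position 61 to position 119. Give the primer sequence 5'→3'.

5'-CATTTGGCC-3'

The reverse primer's reverse complement GACCACTCCTAATATTATTC matches the template at positions 100–119; the product starts at position 61.
The forward primer is identical to the top strand over positions 61–69: CATTTGGCC.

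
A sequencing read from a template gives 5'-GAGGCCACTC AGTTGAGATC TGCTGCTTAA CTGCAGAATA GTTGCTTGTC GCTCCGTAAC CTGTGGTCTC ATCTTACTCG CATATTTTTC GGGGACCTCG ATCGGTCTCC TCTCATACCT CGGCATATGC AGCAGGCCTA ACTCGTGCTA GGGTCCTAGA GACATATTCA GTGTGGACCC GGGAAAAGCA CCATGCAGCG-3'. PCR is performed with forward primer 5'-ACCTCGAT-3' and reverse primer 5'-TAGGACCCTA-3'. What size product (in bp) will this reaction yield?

Scanning the template, ACCTCGAT occurs at positions 95–102; this primer anneals to the bottom strand there with its 3' end pointing downstream.
The reverse primer's reverse complement is TAGGGTCCTA, which matches the template at positions 149–158.
Product length = (reverse-primer end) − (forward-primer start) + 1 = 158 − 95 + 1 = 64 bp.

64 bp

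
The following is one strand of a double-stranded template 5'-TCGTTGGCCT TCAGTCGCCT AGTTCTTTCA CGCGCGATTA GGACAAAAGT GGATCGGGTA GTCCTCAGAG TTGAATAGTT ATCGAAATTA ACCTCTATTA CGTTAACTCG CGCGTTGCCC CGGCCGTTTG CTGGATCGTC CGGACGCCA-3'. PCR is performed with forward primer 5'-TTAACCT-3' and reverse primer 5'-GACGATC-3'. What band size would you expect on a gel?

The forward primer matches the template at positions 88–94.
The reverse primer's reverse complement is GATCGTC, which matches the template at positions 134–140.
Amplicon spans positions 88–140: 53 bp.

53 bp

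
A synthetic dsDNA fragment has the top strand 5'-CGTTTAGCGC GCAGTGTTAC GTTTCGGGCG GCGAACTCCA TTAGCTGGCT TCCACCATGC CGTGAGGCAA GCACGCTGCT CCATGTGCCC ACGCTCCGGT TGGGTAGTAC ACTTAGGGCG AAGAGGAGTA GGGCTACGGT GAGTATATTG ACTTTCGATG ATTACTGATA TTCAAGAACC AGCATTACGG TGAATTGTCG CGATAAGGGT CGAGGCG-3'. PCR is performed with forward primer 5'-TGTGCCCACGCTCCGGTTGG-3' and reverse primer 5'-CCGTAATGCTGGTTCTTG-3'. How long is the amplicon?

Scanning the template, TGTGCCCACGCTCCGGTTGG occurs at positions 84–103; this primer anneals to the bottom strand there with its 3' end pointing downstream.
The reverse primer's reverse complement is CAAGAACCAGCATTACGG, which matches the template at positions 173–190.
Amplicon spans positions 84–190: 107 bp.

107 bp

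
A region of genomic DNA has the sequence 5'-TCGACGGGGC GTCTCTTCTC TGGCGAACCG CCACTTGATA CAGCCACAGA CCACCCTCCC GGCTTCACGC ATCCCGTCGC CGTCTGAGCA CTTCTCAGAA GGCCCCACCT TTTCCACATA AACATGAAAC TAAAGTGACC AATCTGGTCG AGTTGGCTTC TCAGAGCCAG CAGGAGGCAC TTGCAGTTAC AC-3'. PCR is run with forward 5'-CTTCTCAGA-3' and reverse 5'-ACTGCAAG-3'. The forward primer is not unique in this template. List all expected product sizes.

97 bp, 31 bp

The forward primer CTTCTCAGA matches the top strand at positions 91–99, 157–165.
The reverse primer's reverse complement is CTTGCAGT, matching at positions 180–187.
Each forward site pairs with the reverse site to give a product ending at position 187: sizes 97, 31 bp.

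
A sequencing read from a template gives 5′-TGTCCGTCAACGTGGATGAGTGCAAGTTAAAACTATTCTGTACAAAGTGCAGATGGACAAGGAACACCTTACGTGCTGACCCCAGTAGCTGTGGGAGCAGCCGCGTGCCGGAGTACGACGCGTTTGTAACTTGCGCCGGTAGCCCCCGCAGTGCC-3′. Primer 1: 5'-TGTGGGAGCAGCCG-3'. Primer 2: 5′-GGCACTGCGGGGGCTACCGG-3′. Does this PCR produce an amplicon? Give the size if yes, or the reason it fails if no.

Primer 1 (TGTGGGAGCAGCCG) matches the top strand at positions 90–103; it acts as a forward primer.
Primer 2's reverse complement is CCGGTAGCCCCCGCAGTGCC, matching the top strand at positions 136–155; it acts as a reverse primer.
The 3' ends face each other across positions 90–155, giving a 66 bp product.

Yes — a 66 bp product.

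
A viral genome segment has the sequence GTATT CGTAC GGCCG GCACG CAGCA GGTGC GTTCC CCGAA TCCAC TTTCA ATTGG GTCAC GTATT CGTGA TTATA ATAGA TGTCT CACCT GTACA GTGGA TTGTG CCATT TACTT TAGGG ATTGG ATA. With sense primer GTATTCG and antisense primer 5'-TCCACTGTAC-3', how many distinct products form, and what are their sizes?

The forward primer GTATTCG matches the top strand at positions 1–7, 61–67.
The reverse primer's reverse complement is GTACAGTGGA, matching at positions 91–100.
Each forward site pairs with the reverse site to give a product ending at position 100: sizes 100, 40 bp.

Two products: 100 bp, 40 bp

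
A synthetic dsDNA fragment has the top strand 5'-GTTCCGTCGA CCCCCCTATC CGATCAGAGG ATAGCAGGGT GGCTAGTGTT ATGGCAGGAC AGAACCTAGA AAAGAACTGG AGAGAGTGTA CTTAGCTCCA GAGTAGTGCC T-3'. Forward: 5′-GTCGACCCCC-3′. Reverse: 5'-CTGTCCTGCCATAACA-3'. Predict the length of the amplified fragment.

57 bp

The forward primer matches the template at positions 6–15.
The reverse primer's reverse complement is TGTTATGGCAGGACAG, which matches the template at positions 47–62.
Product length = (reverse-primer end) − (forward-primer start) + 1 = 62 − 6 + 1 = 57 bp.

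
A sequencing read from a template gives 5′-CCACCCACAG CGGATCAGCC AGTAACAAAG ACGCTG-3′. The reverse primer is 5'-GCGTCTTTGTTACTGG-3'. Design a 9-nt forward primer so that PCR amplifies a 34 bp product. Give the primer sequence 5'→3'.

The reverse primer's reverse complement CCAGTAACAAAGACGC matches the template at positions 19–34, so the product ends at position 34.
A 34 bp product then starts at position 34 − 34 + 1 = 1.
The forward primer is identical to the top strand there: CCACCCACA.

5'-CCACCCACA-3'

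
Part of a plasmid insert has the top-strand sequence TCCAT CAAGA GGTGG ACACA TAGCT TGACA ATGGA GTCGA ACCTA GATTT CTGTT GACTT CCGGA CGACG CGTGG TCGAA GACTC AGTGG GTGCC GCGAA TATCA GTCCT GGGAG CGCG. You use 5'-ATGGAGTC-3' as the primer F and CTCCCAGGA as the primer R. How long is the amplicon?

85 bp

Scanning the template, ATGGAGTC occurs at positions 31–38; this primer anneals to the bottom strand there with its 3' end pointing downstream.
Reverse complement of the reverse primer: TCCTGGGAG. This occurs on the top strand at positions 107–115.
The product runs from position 31 to position 115, so its length is 115 − 31 + 1 = 85 bp.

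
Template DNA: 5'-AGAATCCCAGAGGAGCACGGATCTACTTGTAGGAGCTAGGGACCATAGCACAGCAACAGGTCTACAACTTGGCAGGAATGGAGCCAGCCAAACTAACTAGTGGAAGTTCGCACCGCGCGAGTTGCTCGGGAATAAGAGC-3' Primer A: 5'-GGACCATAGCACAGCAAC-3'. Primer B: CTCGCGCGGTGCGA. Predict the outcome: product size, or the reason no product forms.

Primer A (GGACCATAGCACAGCAAC) matches the top strand at positions 40–57; it acts as a forward primer.
Primer B's reverse complement is TCGCACCGCGCGAG, matching the top strand at positions 108–121; it acts as a reverse primer.
The 3' ends face each other across positions 40–121, giving an 82 bp product.

Yes — an 82 bp product.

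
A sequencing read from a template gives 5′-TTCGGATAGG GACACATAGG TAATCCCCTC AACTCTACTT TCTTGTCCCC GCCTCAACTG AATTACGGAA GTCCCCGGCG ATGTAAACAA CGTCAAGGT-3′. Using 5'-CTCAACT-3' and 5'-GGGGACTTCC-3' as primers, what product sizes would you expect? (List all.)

The forward primer CTCAACT matches the top strand at positions 28–34, 53–59.
The reverse primer's reverse complement is GGAAGTCCCC, matching at positions 67–76.
Each forward site pairs with the reverse site to give a product ending at position 76: sizes 49, 24 bp.

49 bp, 24 bp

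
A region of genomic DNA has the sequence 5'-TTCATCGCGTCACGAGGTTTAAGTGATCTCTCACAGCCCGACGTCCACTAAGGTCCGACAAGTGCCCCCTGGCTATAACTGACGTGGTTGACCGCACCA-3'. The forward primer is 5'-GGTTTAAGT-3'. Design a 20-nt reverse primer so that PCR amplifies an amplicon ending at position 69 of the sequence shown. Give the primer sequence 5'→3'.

5'-GGGGGCACTTGTCGGACCTT-3'

The forward primer binds at positions 16–24; the product's 3' end on the top strand is position 69.
The reverse primer anneals to the top strand over positions 50–69, i.e. to AAGGTCCGACAAGTGCCCCC.
Its sequence written 5'→3' is the reverse complement: GGGGGCACTTGTCGGACCTT.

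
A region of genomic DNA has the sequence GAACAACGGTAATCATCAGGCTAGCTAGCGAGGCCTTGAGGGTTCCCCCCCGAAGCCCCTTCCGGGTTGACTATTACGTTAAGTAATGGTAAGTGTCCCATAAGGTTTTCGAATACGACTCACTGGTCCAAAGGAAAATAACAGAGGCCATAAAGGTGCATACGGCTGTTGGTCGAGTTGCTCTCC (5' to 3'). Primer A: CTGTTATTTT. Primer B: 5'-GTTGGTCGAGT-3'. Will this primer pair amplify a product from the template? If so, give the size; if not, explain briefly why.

Primer A (CTGTTATTTT) has reverse complement AAAATAACAG, which matches the top strand at positions 135–144; primer A anneals to the top strand there with its 3' end pointing upstream toward position 135.
Primer B (GTTGGTCGAGT) matches the top strand directly at positions 168–178; it anneals to the bottom strand with its 3' end pointing downstream toward position 178.
The 3' ends diverge (primer A extends toward position 1, primer B toward position 186), so the primers never converge on a shared product.

No product — the primers' 3' ends point away from each other.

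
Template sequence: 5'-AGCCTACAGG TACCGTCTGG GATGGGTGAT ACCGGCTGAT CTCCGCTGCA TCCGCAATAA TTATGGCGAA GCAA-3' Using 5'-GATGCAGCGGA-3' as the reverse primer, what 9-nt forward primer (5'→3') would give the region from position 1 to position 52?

5'-AGCCTACAG-3'

The reverse primer's reverse complement TCCGCTGCATC matches the template at positions 42–52; the product starts at position 1.
The forward primer is identical to the top strand over positions 1–9: AGCCTACAG.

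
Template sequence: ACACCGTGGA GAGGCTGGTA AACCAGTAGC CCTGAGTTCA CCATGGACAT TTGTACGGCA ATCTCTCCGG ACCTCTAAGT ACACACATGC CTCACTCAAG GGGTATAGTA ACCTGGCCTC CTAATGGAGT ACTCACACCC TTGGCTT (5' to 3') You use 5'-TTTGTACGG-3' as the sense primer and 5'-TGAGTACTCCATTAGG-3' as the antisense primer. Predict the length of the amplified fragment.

Forward primer TTTGTACGG is found on the top strand at positions 50–58.
Taking the reverse complement of TGAGTACTCCATTAGG gives CCTAATGGAGTACTCA, found at positions 120–135 on the template; the primer anneals here to the top strand with its 3' end pointing upstream.
Product length = (reverse-primer end) − (forward-primer start) + 1 = 135 − 50 + 1 = 86 bp.

86 bp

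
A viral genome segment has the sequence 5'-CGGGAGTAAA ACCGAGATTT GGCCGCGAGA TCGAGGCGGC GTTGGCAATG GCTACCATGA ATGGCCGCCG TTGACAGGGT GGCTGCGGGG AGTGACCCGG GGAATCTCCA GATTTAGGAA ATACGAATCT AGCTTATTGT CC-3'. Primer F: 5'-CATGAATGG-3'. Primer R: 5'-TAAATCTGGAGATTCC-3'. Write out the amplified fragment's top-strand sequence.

5'-CATGAATGGCCGCCGTTGACAGGGTGGCTGCGGGGAGTGACCCGGGGAATCTCCAGATTTA-3'

Forward primer CATGAATGG is found on the top strand at positions 56–64.
Reverse complement of the reverse primer: GGAATCTCCAGATTTA. This occurs on the top strand at positions 101–116.
The product is the template from position 56 through 116 (61 bp).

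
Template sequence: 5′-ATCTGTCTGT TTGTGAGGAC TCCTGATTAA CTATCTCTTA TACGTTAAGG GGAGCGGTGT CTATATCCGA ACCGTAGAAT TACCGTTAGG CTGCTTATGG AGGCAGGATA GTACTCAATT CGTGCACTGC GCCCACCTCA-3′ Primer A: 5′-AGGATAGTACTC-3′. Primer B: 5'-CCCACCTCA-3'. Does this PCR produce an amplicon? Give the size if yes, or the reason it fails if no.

Primer A (AGGATAGTACTC) matches the top strand at positions 105–116 (3' end points downstream).
Primer B (CCCACCTCA) also matches the top strand directly, at positions 132–140 — its reverse complement TGAGGTGGG is not present.
Both primers anneal to the bottom strand with 3' ends pointing the same way, so neither can prime synthesis back toward the other.

No product — both primers anneal to the same strand and extend in the same direction.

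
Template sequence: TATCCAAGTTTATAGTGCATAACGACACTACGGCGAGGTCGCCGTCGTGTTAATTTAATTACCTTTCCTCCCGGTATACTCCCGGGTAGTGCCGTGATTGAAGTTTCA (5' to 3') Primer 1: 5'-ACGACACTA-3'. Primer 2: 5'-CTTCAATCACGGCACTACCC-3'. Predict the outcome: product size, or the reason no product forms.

Yes — an 82 bp product.

Primer 1 (ACGACACTA) matches the top strand at positions 22–30; it acts as a forward primer.
Primer 2's reverse complement is GGGTAGTGCCGTGATTGAAG, matching the top strand at positions 84–103; it acts as a reverse primer.
The 3' ends face each other across positions 22–103, giving an 82 bp product.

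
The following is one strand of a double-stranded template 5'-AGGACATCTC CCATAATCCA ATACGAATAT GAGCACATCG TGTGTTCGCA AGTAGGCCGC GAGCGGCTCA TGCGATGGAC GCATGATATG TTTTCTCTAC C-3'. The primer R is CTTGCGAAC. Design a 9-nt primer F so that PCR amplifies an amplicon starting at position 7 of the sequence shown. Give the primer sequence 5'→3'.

The reverse primer's reverse complement GTTCGCAAG matches the template at positions 44–52; the product starts at position 7.
The forward primer is identical to the top strand over positions 7–15: TCTCCCATA.

5'-TCTCCCATA-3'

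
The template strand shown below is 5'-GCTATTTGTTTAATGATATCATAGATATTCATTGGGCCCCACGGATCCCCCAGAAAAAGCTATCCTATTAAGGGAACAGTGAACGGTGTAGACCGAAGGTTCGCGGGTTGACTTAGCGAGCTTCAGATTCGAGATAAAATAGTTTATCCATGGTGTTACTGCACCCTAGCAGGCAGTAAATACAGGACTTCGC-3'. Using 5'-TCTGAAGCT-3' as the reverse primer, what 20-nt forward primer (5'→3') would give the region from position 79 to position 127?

The reverse primer's reverse complement AGCTTCAGA matches the template at positions 119–127; the product starts at position 79.
The forward primer is identical to the top strand over positions 79–98: GTGAACGGTGTAGACCGAAG.

5'-GTGAACGGTGTAGACCGAAG-3'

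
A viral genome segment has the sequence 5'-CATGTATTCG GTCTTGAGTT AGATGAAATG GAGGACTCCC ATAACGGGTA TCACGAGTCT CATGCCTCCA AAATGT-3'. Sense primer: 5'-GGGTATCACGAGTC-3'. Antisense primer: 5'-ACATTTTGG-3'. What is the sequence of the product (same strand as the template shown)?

5'-GGGTATCACGAGTCTCATGCCTCCAAAATGT-3'

The forward primer matches the template at positions 46–59.
The reverse primer's reverse complement is CCAAAATGT, which matches the template at positions 68–76.
The product is the template from position 46 through 76 (31 bp).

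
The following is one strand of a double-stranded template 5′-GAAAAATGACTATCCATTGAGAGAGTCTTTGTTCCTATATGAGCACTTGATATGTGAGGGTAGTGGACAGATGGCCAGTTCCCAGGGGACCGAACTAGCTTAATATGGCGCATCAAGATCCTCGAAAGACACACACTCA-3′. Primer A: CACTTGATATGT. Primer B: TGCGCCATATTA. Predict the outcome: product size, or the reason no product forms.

Yes — a 69 bp product.

Primer A (CACTTGATATGT) matches the top strand at positions 44–55; it acts as a forward primer.
Primer B's reverse complement is TAATATGGCGCA, matching the top strand at positions 101–112; it acts as a reverse primer.
The 3' ends face each other across positions 44–112, giving a 69 bp product.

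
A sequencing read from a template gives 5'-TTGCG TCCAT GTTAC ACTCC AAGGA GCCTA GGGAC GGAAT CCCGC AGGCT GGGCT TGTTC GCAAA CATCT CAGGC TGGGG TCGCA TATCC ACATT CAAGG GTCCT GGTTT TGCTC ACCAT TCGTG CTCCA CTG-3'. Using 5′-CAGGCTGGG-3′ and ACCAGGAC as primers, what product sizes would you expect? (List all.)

The forward primer CAGGCTGGG matches the top strand at positions 45–53, 71–79.
The reverse primer's reverse complement is GTCCTGGT, matching at positions 101–108.
Each forward site pairs with the reverse site to give a product ending at position 108: sizes 64, 38 bp.

64 bp, 38 bp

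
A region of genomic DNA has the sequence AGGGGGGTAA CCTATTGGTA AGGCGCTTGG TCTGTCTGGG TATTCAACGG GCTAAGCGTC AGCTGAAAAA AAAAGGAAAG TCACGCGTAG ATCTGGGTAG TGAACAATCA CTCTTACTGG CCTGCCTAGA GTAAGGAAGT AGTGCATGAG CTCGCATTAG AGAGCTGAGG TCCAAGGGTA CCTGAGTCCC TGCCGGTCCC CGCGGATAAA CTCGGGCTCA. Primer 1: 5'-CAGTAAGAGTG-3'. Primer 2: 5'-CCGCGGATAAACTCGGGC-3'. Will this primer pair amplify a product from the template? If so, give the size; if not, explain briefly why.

No product — the primers' 3' ends point away from each other.

Primer 1 (CAGTAAGAGTG) has reverse complement CACTCTTACTG, which matches the top strand at positions 109–119; primer 1 anneals to the top strand there with its 3' end pointing upstream toward position 109.
Primer 2 (CCGCGGATAAACTCGGGC) matches the top strand directly at positions 200–217; it anneals to the bottom strand with its 3' end pointing downstream toward position 217.
The 3' ends diverge (primer 1 extends toward position 1, primer 2 toward position 220), so the primers never converge on a shared product.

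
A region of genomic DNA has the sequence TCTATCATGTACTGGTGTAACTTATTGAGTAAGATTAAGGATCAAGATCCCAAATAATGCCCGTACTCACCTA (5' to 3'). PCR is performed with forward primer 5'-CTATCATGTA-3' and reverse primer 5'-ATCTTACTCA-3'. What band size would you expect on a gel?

Scanning the template, CTATCATGTA occurs at positions 2–11; this primer anneals to the bottom strand there with its 3' end pointing downstream.
Taking the reverse complement of ATCTTACTCA gives TGAGTAAGAT, found at positions 26–35 on the template; the primer anneals here to the top strand with its 3' end pointing upstream.
Product length = (reverse-primer end) − (forward-primer start) + 1 = 35 − 2 + 1 = 34 bp.

34 bp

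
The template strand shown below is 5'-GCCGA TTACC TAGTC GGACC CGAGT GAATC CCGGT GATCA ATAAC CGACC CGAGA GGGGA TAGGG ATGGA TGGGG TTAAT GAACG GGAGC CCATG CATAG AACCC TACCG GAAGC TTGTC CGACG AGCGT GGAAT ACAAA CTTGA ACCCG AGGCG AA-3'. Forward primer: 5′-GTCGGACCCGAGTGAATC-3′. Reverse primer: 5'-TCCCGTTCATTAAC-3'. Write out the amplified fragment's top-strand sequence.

Scanning the template, GTCGGACCCGAGTGAATC occurs at positions 13–30; this primer anneals to the bottom strand there with its 3' end pointing downstream.
The reverse primer's reverse complement is GTTAATGAACGGGA, which matches the template at positions 75–88.
The product is the template from position 13 through 88 (76 bp).

5'-GTCGGACCCGAGTGAATCCCGGTGATCAATAACCGACCCGAGAGGGGATAGGGATGGATGGGGTTAATGAACGGGA-3'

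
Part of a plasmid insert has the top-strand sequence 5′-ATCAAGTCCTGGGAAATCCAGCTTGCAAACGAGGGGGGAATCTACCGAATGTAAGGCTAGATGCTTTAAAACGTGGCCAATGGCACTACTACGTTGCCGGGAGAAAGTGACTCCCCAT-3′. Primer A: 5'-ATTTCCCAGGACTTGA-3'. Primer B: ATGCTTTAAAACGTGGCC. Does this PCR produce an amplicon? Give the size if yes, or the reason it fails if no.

No product — the primers' 3' ends point away from each other.

Primer A (ATTTCCCAGGACTTGA) has reverse complement TCAAGTCCTGGGAAAT, which matches the top strand at positions 2–17; primer A anneals to the top strand there with its 3' end pointing upstream toward position 2.
Primer B (ATGCTTTAAAACGTGGCC) matches the top strand directly at positions 61–78; it anneals to the bottom strand with its 3' end pointing downstream toward position 78.
The 3' ends diverge (primer A extends toward position 1, primer B toward position 118), so the primers never converge on a shared product.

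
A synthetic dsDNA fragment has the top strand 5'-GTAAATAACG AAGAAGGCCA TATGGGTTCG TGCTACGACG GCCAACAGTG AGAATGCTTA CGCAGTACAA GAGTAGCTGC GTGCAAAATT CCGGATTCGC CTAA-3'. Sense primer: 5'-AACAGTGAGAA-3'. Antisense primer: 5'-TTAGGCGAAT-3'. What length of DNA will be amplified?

61 bp

Forward primer AACAGTGAGAA is found on the top strand at positions 44–54.
Reverse complement of the reverse primer: ATTCGCCTAA. This occurs on the top strand at positions 95–104.
The product runs from position 44 to position 104, so its length is 104 − 44 + 1 = 61 bp.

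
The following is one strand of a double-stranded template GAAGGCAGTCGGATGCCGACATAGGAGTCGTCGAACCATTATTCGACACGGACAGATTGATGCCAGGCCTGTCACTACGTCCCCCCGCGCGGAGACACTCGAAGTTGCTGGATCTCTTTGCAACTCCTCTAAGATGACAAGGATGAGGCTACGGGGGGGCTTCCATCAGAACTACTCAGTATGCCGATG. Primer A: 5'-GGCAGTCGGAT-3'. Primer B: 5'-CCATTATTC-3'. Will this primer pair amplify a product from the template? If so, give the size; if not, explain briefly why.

Primer A (GGCAGTCGGAT) matches the top strand at positions 4–14 (3' end points downstream).
Primer B (CCATTATTC) also matches the top strand directly, at positions 36–44 — its reverse complement GAATAATGG is not present.
Both primers anneal to the bottom strand with 3' ends pointing the same way, so neither can prime synthesis back toward the other.

No product — both primers anneal to the same strand and extend in the same direction.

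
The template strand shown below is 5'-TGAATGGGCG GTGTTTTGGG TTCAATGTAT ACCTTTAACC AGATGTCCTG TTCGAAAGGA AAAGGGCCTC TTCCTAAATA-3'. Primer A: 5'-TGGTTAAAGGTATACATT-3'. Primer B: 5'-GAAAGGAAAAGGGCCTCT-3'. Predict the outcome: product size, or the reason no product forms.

No product — the primers' 3' ends point away from each other.

Primer A (TGGTTAAAGGTATACATT) has reverse complement AATGTATACCTTTAACCA, which matches the top strand at positions 24–41; primer A anneals to the top strand there with its 3' end pointing upstream toward position 24.
Primer B (GAAAGGAAAAGGGCCTCT) matches the top strand directly at positions 54–71; it anneals to the bottom strand with its 3' end pointing downstream toward position 71.
The 3' ends diverge (primer A extends toward position 1, primer B toward position 80), so the primers never converge on a shared product.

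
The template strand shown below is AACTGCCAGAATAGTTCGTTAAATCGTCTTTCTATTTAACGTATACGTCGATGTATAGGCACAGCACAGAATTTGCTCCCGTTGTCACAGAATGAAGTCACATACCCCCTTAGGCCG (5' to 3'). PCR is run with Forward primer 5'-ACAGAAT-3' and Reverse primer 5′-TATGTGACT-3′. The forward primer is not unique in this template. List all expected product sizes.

The forward primer ACAGAAT matches the top strand at positions 66–72, 87–93.
The reverse primer's reverse complement is AGTCACATA, matching at positions 96–104.
Each forward site pairs with the reverse site to give a product ending at position 104: sizes 39, 18 bp.

39 bp, 18 bp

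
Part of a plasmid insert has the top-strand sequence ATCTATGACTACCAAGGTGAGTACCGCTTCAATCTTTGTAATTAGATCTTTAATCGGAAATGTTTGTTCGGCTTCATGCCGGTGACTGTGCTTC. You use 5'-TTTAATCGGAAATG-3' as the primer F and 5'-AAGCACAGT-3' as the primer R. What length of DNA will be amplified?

45 bp

Scanning the template, TTTAATCGGAAATG occurs at positions 49–62; this primer anneals to the bottom strand there with its 3' end pointing downstream.
Reverse complement of the reverse primer: ACTGTGCTT. This occurs on the top strand at positions 85–93.
The product runs from position 49 to position 93, so its length is 93 − 49 + 1 = 45 bp.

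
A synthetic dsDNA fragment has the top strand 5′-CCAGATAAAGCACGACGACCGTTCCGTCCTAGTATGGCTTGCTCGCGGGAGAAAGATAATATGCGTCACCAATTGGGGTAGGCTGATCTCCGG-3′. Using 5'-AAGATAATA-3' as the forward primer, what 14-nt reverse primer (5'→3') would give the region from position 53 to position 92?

The product's 3' end on the top strand is position 92.
The reverse primer anneals to the top strand over positions 79–92, i.e. to TAGGCTGATCTCCG.
Its sequence written 5'→3' is the reverse complement: CGGAGATCAGCCTA.

5'-CGGAGATCAGCCTA-3'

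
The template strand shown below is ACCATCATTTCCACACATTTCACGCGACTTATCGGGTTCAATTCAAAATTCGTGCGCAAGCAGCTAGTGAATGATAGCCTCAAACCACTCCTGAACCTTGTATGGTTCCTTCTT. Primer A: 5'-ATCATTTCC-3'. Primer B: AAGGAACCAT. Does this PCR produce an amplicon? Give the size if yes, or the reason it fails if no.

Yes — a 108 bp product.

Primer A (ATCATTTCC) matches the top strand at positions 4–12; it acts as a forward primer.
Primer B's reverse complement is ATGGTTCCTT, matching the top strand at positions 102–111; it acts as a reverse primer.
The 3' ends face each other across positions 4–111, giving a 108 bp product.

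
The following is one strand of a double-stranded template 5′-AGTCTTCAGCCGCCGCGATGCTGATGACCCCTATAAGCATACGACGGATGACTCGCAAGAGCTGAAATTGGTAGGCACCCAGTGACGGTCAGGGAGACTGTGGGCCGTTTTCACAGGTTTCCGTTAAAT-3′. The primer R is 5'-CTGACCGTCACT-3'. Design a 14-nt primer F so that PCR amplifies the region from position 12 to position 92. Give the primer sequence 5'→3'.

5'-GCCGCGATGCTGAT-3'

The reverse primer's reverse complement AGTGACGGTCAG matches the template at positions 81–92; the product starts at position 12.
The forward primer is identical to the top strand over positions 12–25: GCCGCGATGCTGAT.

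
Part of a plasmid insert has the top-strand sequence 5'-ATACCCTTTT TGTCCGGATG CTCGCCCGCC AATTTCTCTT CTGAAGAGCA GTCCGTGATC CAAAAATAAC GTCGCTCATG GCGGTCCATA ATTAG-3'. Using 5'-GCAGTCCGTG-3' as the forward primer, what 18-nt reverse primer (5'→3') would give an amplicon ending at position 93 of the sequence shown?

5'-AATTATGGACCGCCATGA-3'

The forward primer binds at positions 48–57; the product's 3' end on the top strand is position 93.
The reverse primer anneals to the top strand over positions 76–93, i.e. to TCATGGCGGTCCATAATT.
Its sequence written 5'→3' is the reverse complement: AATTATGGACCGCCATGA.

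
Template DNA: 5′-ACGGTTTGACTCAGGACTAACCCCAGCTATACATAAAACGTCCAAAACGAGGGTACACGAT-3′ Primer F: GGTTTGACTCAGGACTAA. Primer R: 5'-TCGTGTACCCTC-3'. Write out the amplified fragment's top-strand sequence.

Forward primer GGTTTGACTCAGGACTAA is found on the top strand at positions 3–20.
The reverse primer's reverse complement is GAGGGTACACGA, which matches the template at positions 49–60.
The product is the template from position 3 through 60 (58 bp).

5'-GGTTTGACTCAGGACTAACCCCAGCTATACATAAAACGTCCAAAACGAGGGTACACGA-3'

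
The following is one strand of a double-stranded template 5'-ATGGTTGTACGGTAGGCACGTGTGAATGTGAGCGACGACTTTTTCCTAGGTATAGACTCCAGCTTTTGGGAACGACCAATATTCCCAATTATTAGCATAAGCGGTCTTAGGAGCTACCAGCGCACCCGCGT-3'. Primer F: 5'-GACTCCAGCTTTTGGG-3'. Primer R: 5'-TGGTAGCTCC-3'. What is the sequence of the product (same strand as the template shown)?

5'-GACTCCAGCTTTTGGGAACGACCAATATTCCCAATTATTAGCATAAGCGGTCTTAGGAGCTACCA-3'

The forward primer matches the template at positions 55–70.
Reverse complement of the reverse primer: GGAGCTACCA. This occurs on the top strand at positions 110–119.
The product is the template from position 55 through 119 (65 bp).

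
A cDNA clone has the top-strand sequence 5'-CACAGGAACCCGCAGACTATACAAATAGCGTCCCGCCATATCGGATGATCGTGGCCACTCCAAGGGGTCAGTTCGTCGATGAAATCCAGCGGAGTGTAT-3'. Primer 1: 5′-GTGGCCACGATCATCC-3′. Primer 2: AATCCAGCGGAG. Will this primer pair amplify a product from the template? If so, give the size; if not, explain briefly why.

No product — the primers' 3' ends point away from each other.

Primer 1 (GTGGCCACGATCATCC) has reverse complement GGATGATCGTGGCCAC, which matches the top strand at positions 43–58; primer 1 anneals to the top strand there with its 3' end pointing upstream toward position 43.
Primer 2 (AATCCAGCGGAG) matches the top strand directly at positions 83–94; it anneals to the bottom strand with its 3' end pointing downstream toward position 94.
The 3' ends diverge (primer 1 extends toward position 1, primer 2 toward position 99), so the primers never converge on a shared product.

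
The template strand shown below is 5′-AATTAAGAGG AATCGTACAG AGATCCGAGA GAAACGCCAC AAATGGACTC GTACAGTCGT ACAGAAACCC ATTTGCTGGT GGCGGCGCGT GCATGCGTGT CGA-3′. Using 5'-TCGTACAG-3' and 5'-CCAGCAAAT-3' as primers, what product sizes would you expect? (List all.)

67 bp, 31 bp, 23 bp

The forward primer TCGTACAG matches the top strand at positions 13–20, 49–56, 57–64.
The reverse primer's reverse complement is ATTTGCTGG, matching at positions 71–79.
Each forward site pairs with the reverse site to give a product ending at position 79: sizes 67, 31, 23 bp.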